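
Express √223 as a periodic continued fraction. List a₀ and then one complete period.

[14; 1, 13, 1, 28]

a₀ = ⌊√223⌋ = 14.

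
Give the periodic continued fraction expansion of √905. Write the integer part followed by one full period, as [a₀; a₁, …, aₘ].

a₀ = ⌊√905⌋ = 30.
With m₀=0, d₀=1 and mₖ₊₁ = dₖaₖ − mₖ, dₖ₊₁ = (n − mₖ₊₁²)/dₖ, aₖ₊₁ = ⌊(a₀+mₖ₊₁)/dₖ₊₁⌋:
  k=1: m=30, d=5, a=12
  k=2: m=30, d=1, a=60
d=1 and a=2a₀=60 at k=2, so the next step gives (m, d) = (30, 5) again — its k=1 value — and the period has length 2.

[30; 12, 60]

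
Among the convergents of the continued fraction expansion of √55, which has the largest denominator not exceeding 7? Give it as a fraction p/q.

37/5

√55 = [7; 2, 2, 2, 14, …] (period length 4).
Convergents:
  p_0/q_0 = 7/1
  p_1/q_1 = 15/2
  p_2/q_2 = 37/5
  p_3/q_3 = 89/12
q_2 = 5 ≤ 7 < 12 = q_3, so the answer is 37/5.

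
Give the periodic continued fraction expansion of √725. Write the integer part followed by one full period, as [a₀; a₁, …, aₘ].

[26; 1, 12, 2, 12, 1, 52]

a₀ = ⌊√725⌋ = 26.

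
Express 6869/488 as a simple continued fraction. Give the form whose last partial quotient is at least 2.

[14; 13, 5, 3, 2]

6869 = 14*488 + 37
488 = 13*37 + 7
37 = 5*7 + 2
7 = 3*2 + 1
2 = 2*1 + 0  (stop)
So 6869/488 = [14; 13, 5, 3, 2].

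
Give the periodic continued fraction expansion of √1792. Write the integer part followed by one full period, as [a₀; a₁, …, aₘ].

[42; 3, 84]

a₀ = ⌊√1792⌋ = 42.
With m₀=0, d₀=1 and mₖ₊₁ = dₖaₖ − mₖ, dₖ₊₁ = (n − mₖ₊₁²)/dₖ, aₖ₊₁ = ⌊(a₀+mₖ₊₁)/dₖ₊₁⌋:
  k=1: m=42, d=28, a=3
  k=2: m=42, d=1, a=84
d=1 and a=2a₀=84 at k=2, so the next step gives (m, d) = (42, 28) again — its k=1 value — and the period has length 2.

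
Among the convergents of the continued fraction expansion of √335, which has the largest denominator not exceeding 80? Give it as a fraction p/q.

604/33

√335 = [18; 3, 3, 3, 36, …] (period length 4).
Convergents:
  p_0/q_0 = 18/1
  p_1/q_1 = 55/3
  p_2/q_2 = 183/10
  p_3/q_3 = 604/33
  p_4/q_4 = 21927/1198
q_3 = 33 ≤ 80 < 1198 = q_4, so the answer is 604/33.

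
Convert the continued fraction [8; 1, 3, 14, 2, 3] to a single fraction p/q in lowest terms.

3598/411

Using pₖ = aₖpₖ₋₁ + pₖ₋₂ and qₖ = aₖqₖ₋₁ + qₖ₋₂:
  k=0: a=8, p=8, q=1
  k=1: a=1, p=9, q=1
  k=2: a=3, p=35, q=4
  k=3: a=14, p=499, q=57
  k=4: a=2, p=1033, q=118
  k=5: a=3, p=3598, q=411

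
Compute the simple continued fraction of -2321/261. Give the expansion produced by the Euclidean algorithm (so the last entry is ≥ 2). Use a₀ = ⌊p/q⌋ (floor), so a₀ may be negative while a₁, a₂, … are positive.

[-9; 9, 3, 9]

-2321 = -9·261 + 28
261 = 9·28 + 9
28 = 3·9 + 1
9 = 9·1 + 0  (stop)
So -2321/261 = [-9; 9, 3, 9].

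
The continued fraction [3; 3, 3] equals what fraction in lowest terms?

Using pₖ = aₖpₖ₋₁ + pₖ₋₂ and qₖ = aₖqₖ₋₁ + qₖ₋₂:
  k=0: a=3, p=3, q=1
  k=1: a=3, p=10, q=3
  k=2: a=3, p=33, q=10

33/10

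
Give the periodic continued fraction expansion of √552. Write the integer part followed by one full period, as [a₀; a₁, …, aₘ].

[23; 2, 46]

a₀ = ⌊√552⌋ = 23.
With m₀=0, d₀=1 and mₖ₊₁ = dₖaₖ − mₖ, dₖ₊₁ = (n − mₖ₊₁²)/dₖ, aₖ₊₁ = ⌊(a₀+mₖ₊₁)/dₖ₊₁⌋:
  k=1: m=23, d=23, a=2
  k=2: m=23, d=1, a=46
d=1 and a=2a₀=46 at k=2, so the next step gives (m, d) = (23, 23) again — its k=1 value — and the period has length 2.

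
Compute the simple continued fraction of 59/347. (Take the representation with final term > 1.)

59 = 0·347 + 59
347 = 5·59 + 52
59 = 1·52 + 7
52 = 7·7 + 3
7 = 2·3 + 1
3 = 3·1 + 0  (stop)
So 59/347 = [0; 5, 1, 7, 2, 3].

[0; 5, 1, 7, 2, 3]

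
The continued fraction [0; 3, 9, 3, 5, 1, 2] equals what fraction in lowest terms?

503/1563

Using pₖ = aₖpₖ₋₁ + pₖ₋₂ and qₖ = aₖqₖ₋₁ + qₖ₋₂:
  k=0: a=0, p=0, q=1
  k=1: a=3, p=1, q=3
  k=2: a=9, p=9, q=28
  k=3: a=3, p=28, q=87
  k=4: a=5, p=149, q=463
  k=5: a=1, p=177, q=550
  k=6: a=2, p=503, q=1563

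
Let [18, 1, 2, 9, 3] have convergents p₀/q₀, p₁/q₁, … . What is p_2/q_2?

Using pₖ = aₖpₖ₋₁ + pₖ₋₂, qₖ = aₖqₖ₋₁ + qₖ₋₂ (with p₋₁=1, p₋₂=0, q₋₁=0, q₋₂=1):
  k=0: a=18, p=18, q=1
  k=1: a=1, p=19, q=1
  k=2: a=2, p=56, q=3

56/3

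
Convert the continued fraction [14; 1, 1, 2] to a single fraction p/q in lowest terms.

73/5

Fold from the inside: start with 2/1.
  1 + 1/2 = 3/2
  1 + 2/3 = 5/3
  14 + 3/5 = 73/5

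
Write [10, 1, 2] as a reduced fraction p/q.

Using pₖ = aₖpₖ₋₁ + pₖ₋₂ and qₖ = aₖqₖ₋₁ + qₖ₋₂:
  k=0: a=10, p=10, q=1
  k=1: a=1, p=11, q=1
  k=2: a=2, p=32, q=3

32/3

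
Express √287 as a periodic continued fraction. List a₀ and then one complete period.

a₀ = ⌊√287⌋ = 16.
With m₀=0, d₀=1 and mₖ₊₁ = dₖaₖ − mₖ, dₖ₊₁ = (n − mₖ₊₁²)/dₖ, aₖ₊₁ = ⌊(a₀+mₖ₊₁)/dₖ₊₁⌋:
  k=1: m=16, d=31, a=1
  k=2: m=15, d=2, a=15
  k=3: m=15, d=31, a=1
  k=4: m=16, d=1, a=32
d=1 and a=2a₀=32 at k=4, so the next step gives (m, d) = (16, 31) again — its k=1 value — and the period has length 4.

[16; 1, 15, 1, 32]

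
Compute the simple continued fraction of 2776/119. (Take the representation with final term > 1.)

[23; 3, 19, 2]

2776 = 23*119 + 39
119 = 3*39 + 2
39 = 19*2 + 1
2 = 2*1 + 0  (stop)
So 2776/119 = [23; 3, 19, 2].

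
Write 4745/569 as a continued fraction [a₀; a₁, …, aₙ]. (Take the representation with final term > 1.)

4745 = 8·569 + 193
569 = 2·193 + 183
193 = 1·183 + 10
183 = 18·10 + 3
10 = 3·3 + 1
3 = 3·1 + 0  (stop)
So 4745/569 = [8; 2, 1, 18, 3, 3].

[8; 2, 1, 18, 3, 3]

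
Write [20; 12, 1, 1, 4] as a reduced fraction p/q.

Using pₖ = aₖpₖ₋₁ + pₖ₋₂ and qₖ = aₖqₖ₋₁ + qₖ₋₂:
  k=0: a=20, p=20, q=1
  k=1: a=12, p=241, q=12
  k=2: a=1, p=261, q=13
  k=3: a=1, p=502, q=25
  k=4: a=4, p=2269, q=113

2269/113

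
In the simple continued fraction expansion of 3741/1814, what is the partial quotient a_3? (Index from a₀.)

3741 = 2·1814 + 113   →  a_0 = 2
1814 = 16·113 + 6   →  a_1 = 16
113 = 18·6 + 5   →  a_2 = 18
6 = 1·5 + 1   →  a_3 = 1

1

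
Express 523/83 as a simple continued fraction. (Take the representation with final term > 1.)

[6; 3, 3, 8]

523 = 6*83 + 25
83 = 3*25 + 8
25 = 3*8 + 1
8 = 8*1 + 0  (stop)
So 523/83 = [6; 3, 3, 8].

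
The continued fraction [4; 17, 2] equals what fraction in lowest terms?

Fold from the inside: start with 2/1.
  17 + 1/2 = 35/2
  4 + 2/35 = 142/35

142/35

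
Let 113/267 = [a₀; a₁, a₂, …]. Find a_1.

2

113 = 0·267 + 113   →  a_0 = 0
267 = 2·113 + 41   →  a_1 = 2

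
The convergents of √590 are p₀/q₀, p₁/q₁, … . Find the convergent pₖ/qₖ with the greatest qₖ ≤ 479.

5781/238

√590 = [24; 3, 2, 4, 2, 3, 48, …] (period length 6).
Convergents:
  p_0/q_0 = 24/1
  p_1/q_1 = 73/3
  p_2/q_2 = 170/7
  p_3/q_3 = 753/31
  p_4/q_4 = 1676/69
  p_5/q_5 = 5781/238
  p_6/q_6 = 279164/11493
q_5 = 238 ≤ 479 < 11493 = q_6, so the answer is 5781/238.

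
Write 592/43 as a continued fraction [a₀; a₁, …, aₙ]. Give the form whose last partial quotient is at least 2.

[13; 1, 3, 3, 3]

592 = 13×43 + 33
43 = 1×33 + 10
33 = 3×10 + 3
10 = 3×3 + 1
3 = 3×1 + 0  (stop)
So 592/43 = [13; 1, 3, 3, 3].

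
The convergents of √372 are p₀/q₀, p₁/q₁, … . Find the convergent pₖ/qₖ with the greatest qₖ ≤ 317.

3491/181

√372 = [19; 3, 2, 12, 2, 3, 38, …] (period length 6).
Convergents:
  p_0/q_0 = 19/1
  p_1/q_1 = 58/3
  p_2/q_2 = 135/7
  p_3/q_3 = 1678/87
  p_4/q_4 = 3491/181
  p_5/q_5 = 12151/630
q_4 = 181 ≤ 317 < 630 = q_5, so the answer is 3491/181.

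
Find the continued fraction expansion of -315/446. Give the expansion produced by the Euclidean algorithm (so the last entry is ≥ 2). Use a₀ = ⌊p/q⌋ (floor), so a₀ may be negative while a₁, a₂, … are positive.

-315 = -1*446 + 131
446 = 3*131 + 53
131 = 2*53 + 25
53 = 2*25 + 3
25 = 8*3 + 1
3 = 3*1 + 0  (stop)
So -315/446 = [-1; 3, 2, 2, 8, 3].

[-1; 3, 2, 2, 8, 3]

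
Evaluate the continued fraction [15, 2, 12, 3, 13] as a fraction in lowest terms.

15883/1026

Fold from the inside: start with 13/1.
  3 + 1/13 = 40/13
  12 + 13/40 = 493/40
  2 + 40/493 = 1026/493
  15 + 493/1026 = 15883/1026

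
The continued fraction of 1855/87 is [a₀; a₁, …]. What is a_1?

1855 = 21·87 + 28   →  a_0 = 21
87 = 3·28 + 3   →  a_1 = 3

3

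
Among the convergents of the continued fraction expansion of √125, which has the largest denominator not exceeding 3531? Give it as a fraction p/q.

15127/1353

√125 = [11; 5, 1, 1, 5, 22, …] (period length 5).
Convergents:
  p_0/q_0 = 11/1
  p_1/q_1 = 56/5
  p_2/q_2 = 67/6
  p_3/q_3 = 123/11
  p_4/q_4 = 682/61
  p_5/q_5 = 15127/1353
  p_6/q_6 = 76317/6826
q_5 = 1353 ≤ 3531 < 6826 = q_6, so the answer is 15127/1353.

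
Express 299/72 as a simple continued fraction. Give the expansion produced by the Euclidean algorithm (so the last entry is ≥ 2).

299 = 4*72 + 11
72 = 6*11 + 6
11 = 1*6 + 5
6 = 1*5 + 1
5 = 5*1 + 0  (stop)
So 299/72 = [4; 6, 1, 1, 5].

[4; 6, 1, 1, 5]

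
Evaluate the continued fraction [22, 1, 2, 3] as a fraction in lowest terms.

227/10

Using pₖ = aₖpₖ₋₁ + pₖ₋₂ and qₖ = aₖqₖ₋₁ + qₖ₋₂:
  k=0: a=22, p=22, q=1
  k=1: a=1, p=23, q=1
  k=2: a=2, p=68, q=3
  k=3: a=3, p=227, q=10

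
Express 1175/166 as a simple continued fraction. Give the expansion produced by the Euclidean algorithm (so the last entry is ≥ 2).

1175 = 7×166 + 13
166 = 12×13 + 10
13 = 1×10 + 3
10 = 3×3 + 1
3 = 3×1 + 0  (stop)
So 1175/166 = [7; 12, 1, 3, 3].

[7; 12, 1, 3, 3]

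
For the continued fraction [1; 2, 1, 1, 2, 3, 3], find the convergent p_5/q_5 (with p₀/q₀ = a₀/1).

61/44

Using pₖ = aₖpₖ₋₁ + pₖ₋₂, qₖ = aₖqₖ₋₁ + qₖ₋₂ (with p₋₁=1, p₋₂=0, q₋₁=0, q₋₂=1):
  k=0: a=1, p=1, q=1
  k=1: a=2, p=3, q=2
  k=2: a=1, p=4, q=3
  k=3: a=1, p=7, q=5
  k=4: a=2, p=18, q=13
  k=5: a=3, p=61, q=44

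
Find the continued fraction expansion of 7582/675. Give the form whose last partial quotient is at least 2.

[11; 4, 3, 2, 1, 15]

7582 = 11·675 + 157
675 = 4·157 + 47
157 = 3·47 + 16
47 = 2·16 + 15
16 = 1·15 + 1
15 = 15·1 + 0  (stop)
So 7582/675 = [11; 4, 3, 2, 1, 15].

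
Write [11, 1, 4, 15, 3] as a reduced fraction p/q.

Using pₖ = aₖpₖ₋₁ + pₖ₋₂ and qₖ = aₖqₖ₋₁ + qₖ₋₂:
  k=0: a=11, p=11, q=1
  k=1: a=1, p=12, q=1
  k=2: a=4, p=59, q=5
  k=3: a=15, p=897, q=76
  k=4: a=3, p=2750, q=233

2750/233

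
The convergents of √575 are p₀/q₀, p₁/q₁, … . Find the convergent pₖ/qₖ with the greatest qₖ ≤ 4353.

√575 = [23; 1, 46, …] (period length 2).
Convergents:
  p_0/q_0 = 23/1
  p_1/q_1 = 24/1
  p_2/q_2 = 1127/47
  p_3/q_3 = 1151/48
  p_4/q_4 = 54073/2255
  p_5/q_5 = 55224/2303
  p_6/q_6 = 2594377/108193
q_5 = 2303 ≤ 4353 < 108193 = q_6, so the answer is 55224/2303.

55224/2303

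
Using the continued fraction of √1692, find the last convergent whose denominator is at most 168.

√1692 = [41; 7, 2, 7, 82, …] (period length 4).
Convergents:
  p_0/q_0 = 41/1
  p_1/q_1 = 288/7
  p_2/q_2 = 617/15
  p_3/q_3 = 4607/112
  p_4/q_4 = 378391/9199
q_3 = 112 ≤ 168 < 9199 = q_4, so the answer is 4607/112.

4607/112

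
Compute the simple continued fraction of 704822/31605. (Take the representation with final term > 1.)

704822 = 22*31605 + 9512
31605 = 3*9512 + 3069
9512 = 3*3069 + 305
3069 = 10*305 + 19
305 = 16*19 + 1
19 = 19*1 + 0  (stop)
So 704822/31605 = [22; 3, 3, 10, 16, 19].

[22; 3, 3, 10, 16, 19]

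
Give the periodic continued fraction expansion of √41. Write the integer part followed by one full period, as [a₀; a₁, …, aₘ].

a₀ = ⌊√41⌋ = 6.
With m₀=0, d₀=1 and mₖ₊₁ = dₖaₖ − mₖ, dₖ₊₁ = (n − mₖ₊₁²)/dₖ, aₖ₊₁ = ⌊(a₀+mₖ₊₁)/dₖ₊₁⌋:
  k=1: m=6, d=5, a=2
  k=2: m=4, d=5, a=2
  k=3: m=6, d=1, a=12
d=1 and a=2a₀=12 at k=3, so the next step gives (m, d) = (6, 5) again — its k=1 value — and the period has length 3.

[6; 2, 2, 12]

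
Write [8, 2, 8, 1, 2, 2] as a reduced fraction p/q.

1093/129

Using pₖ = aₖpₖ₋₁ + pₖ₋₂ and qₖ = aₖqₖ₋₁ + qₖ₋₂:
  k=0: a=8, p=8, q=1
  k=1: a=2, p=17, q=2
  k=2: a=8, p=144, q=17
  k=3: a=1, p=161, q=19
  k=4: a=2, p=466, q=55
  k=5: a=2, p=1093, q=129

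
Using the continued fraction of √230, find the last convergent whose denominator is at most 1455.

√230 = [15; 6, 30, …] (period length 2).
Convergents:
  p_0/q_0 = 15/1
  p_1/q_1 = 91/6
  p_2/q_2 = 2745/181
  p_3/q_3 = 16561/1092
  p_4/q_4 = 499575/32941
q_3 = 1092 ≤ 1455 < 32941 = q_4, so the answer is 16561/1092.

16561/1092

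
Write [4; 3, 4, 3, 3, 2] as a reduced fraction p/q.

1379/320

Using pₖ = aₖpₖ₋₁ + pₖ₋₂ and qₖ = aₖqₖ₋₁ + qₖ₋₂:
  k=0: a=4, p=4, q=1
  k=1: a=3, p=13, q=3
  k=2: a=4, p=56, q=13
  k=3: a=3, p=181, q=42
  k=4: a=3, p=599, q=139
  k=5: a=2, p=1379, q=320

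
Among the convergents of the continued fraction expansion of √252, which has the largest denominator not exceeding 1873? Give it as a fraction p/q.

28209/1777

√252 = [15; 1, 6, 1, 30, …] (period length 4).
Convergents:
  p_0/q_0 = 15/1
  p_1/q_1 = 16/1
  p_2/q_2 = 111/7
  p_3/q_3 = 127/8
  p_4/q_4 = 3921/247
  p_5/q_5 = 4048/255
  p_6/q_6 = 28209/1777
  p_7/q_7 = 32257/2032
q_6 = 1777 ≤ 1873 < 2032 = q_7, so the answer is 28209/1777.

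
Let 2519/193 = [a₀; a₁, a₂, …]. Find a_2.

3

2519 = 13·193 + 10   →  a_0 = 13
193 = 19·10 + 3   →  a_1 = 19
10 = 3·3 + 1   →  a_2 = 3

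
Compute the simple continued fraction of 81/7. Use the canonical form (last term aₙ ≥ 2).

[11; 1, 1, 3]

81 = 11×7 + 4
7 = 1×4 + 3
4 = 1×3 + 1
3 = 3×1 + 0  (stop)
So 81/7 = [11; 1, 1, 3].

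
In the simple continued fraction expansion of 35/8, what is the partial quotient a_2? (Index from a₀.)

1

35 = 4·8 + 3   →  a_0 = 4
8 = 2·3 + 2   →  a_1 = 2
3 = 1·2 + 1   →  a_2 = 1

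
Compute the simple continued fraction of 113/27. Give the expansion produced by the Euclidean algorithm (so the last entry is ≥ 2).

113 = 4*27 + 5
27 = 5*5 + 2
5 = 2*2 + 1
2 = 2*1 + 0  (stop)
So 113/27 = [4; 5, 2, 2].

[4; 5, 2, 2]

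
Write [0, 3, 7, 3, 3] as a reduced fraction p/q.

73/229

Using pₖ = aₖpₖ₋₁ + pₖ₋₂ and qₖ = aₖqₖ₋₁ + qₖ₋₂:
  k=0: a=0, p=0, q=1
  k=1: a=3, p=1, q=3
  k=2: a=7, p=7, q=22
  k=3: a=3, p=22, q=69
  k=4: a=3, p=73, q=229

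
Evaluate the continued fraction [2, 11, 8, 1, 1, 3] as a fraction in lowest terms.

Fold from the inside: start with 3/1.
  1 + 1/3 = 4/3
  1 + 3/4 = 7/4
  8 + 4/7 = 60/7
  11 + 7/60 = 667/60
  2 + 60/667 = 1394/667

1394/667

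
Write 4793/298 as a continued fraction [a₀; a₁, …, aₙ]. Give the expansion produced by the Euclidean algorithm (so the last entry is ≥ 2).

[16; 11, 1, 11, 2]

4793 = 16×298 + 25
298 = 11×25 + 23
25 = 1×23 + 2
23 = 11×2 + 1
2 = 2×1 + 0  (stop)
So 4793/298 = [16; 11, 1, 11, 2].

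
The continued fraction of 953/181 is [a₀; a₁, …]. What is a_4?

2

953 = 5·181 + 48   →  a_0 = 5
181 = 3·48 + 37   →  a_1 = 3
48 = 1·37 + 11   →  a_2 = 1
37 = 3·11 + 4   →  a_3 = 3
11 = 2·4 + 3   →  a_4 = 2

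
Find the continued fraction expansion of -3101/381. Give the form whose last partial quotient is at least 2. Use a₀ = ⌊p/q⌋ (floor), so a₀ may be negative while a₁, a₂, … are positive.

[-9; 1, 6, 5, 3, 3]

-3101 = -9*381 + 328
381 = 1*328 + 53
328 = 6*53 + 10
53 = 5*10 + 3
10 = 3*3 + 1
3 = 3*1 + 0  (stop)
So -3101/381 = [-9; 1, 6, 5, 3, 3].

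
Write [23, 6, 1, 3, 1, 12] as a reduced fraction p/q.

10069/435

Using pₖ = aₖpₖ₋₁ + pₖ₋₂ and qₖ = aₖqₖ₋₁ + qₖ₋₂:
  k=0: a=23, p=23, q=1
  k=1: a=6, p=139, q=6
  k=2: a=1, p=162, q=7
  k=3: a=3, p=625, q=27
  k=4: a=1, p=787, q=34
  k=5: a=12, p=10069, q=435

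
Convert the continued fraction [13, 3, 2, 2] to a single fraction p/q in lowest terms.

226/17

Fold from the inside: start with 2/1.
  2 + 1/2 = 5/2
  3 + 2/5 = 17/5
  13 + 5/17 = 226/17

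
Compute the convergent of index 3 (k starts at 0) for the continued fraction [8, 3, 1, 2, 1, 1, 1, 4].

91/11

Using pₖ = aₖpₖ₋₁ + pₖ₋₂, qₖ = aₖqₖ₋₁ + qₖ₋₂ (with p₋₁=1, p₋₂=0, q₋₁=0, q₋₂=1):
  k=0: a=8, p=8, q=1
  k=1: a=3, p=25, q=3
  k=2: a=1, p=33, q=4
  k=3: a=2, p=91, q=11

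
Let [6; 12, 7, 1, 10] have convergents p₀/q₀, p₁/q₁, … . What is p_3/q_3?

Using pₖ = aₖpₖ₋₁ + pₖ₋₂, qₖ = aₖqₖ₋₁ + qₖ₋₂ (with p₋₁=1, p₋₂=0, q₋₁=0, q₋₂=1):
  k=0: a=6, p=6, q=1
  k=1: a=12, p=73, q=12
  k=2: a=7, p=517, q=85
  k=3: a=1, p=590, q=97

590/97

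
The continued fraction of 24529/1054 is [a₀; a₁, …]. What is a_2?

24529 = 23·1054 + 287   →  a_0 = 23
1054 = 3·287 + 193   →  a_1 = 3
287 = 1·193 + 94   →  a_2 = 1

1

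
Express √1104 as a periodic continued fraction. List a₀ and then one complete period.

a₀ = ⌊√1104⌋ = 33.
With m₀=0, d₀=1 and mₖ₊₁ = dₖaₖ − mₖ, dₖ₊₁ = (n − mₖ₊₁²)/dₖ, aₖ₊₁ = ⌊(a₀+mₖ₊₁)/dₖ₊₁⌋:
  k=1: m=33, d=15, a=4
  k=2: m=27, d=25, a=2
  k=3: m=23, d=23, a=2
  k=4: m=23, d=25, a=2
  k=5: m=27, d=15, a=4
  k=6: m=33, d=1, a=66
d=1 and a=2a₀=66 at k=6, so the next step gives (m, d) = (33, 15) again — its k=1 value — and the period has length 6.

[33; 4, 2, 2, 2, 4, 66]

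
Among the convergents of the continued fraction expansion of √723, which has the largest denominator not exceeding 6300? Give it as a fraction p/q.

√723 = [26; 1, 7, 1, 52, …] (period length 4).
Convergents:
  p_0/q_0 = 26/1
  p_1/q_1 = 27/1
  p_2/q_2 = 215/8
  p_3/q_3 = 242/9
  p_4/q_4 = 12799/476
  p_5/q_5 = 13041/485
  p_6/q_6 = 104086/3871
  p_7/q_7 = 117127/4356
  p_8/q_8 = 6194690/230383
q_7 = 4356 ≤ 6300 < 230383 = q_8, so the answer is 117127/4356.

117127/4356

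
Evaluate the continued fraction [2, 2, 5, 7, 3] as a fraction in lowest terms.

Fold from the inside: start with 3/1.
  7 + 1/3 = 22/3
  5 + 3/22 = 113/22
  2 + 22/113 = 248/113
  2 + 113/248 = 609/248

609/248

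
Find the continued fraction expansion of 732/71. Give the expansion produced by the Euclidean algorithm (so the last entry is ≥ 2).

[10; 3, 4, 2, 2]

732 = 10*71 + 22
71 = 3*22 + 5
22 = 4*5 + 2
5 = 2*2 + 1
2 = 2*1 + 0  (stop)
So 732/71 = [10; 3, 4, 2, 2].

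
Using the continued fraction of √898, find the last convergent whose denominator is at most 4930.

53910/1799

√898 = [29; 1, 28, 1, 58, …] (period length 4).
Convergents:
  p_0/q_0 = 29/1
  p_1/q_1 = 30/1
  p_2/q_2 = 869/29
  p_3/q_3 = 899/30
  p_4/q_4 = 53011/1769
  p_5/q_5 = 53910/1799
  p_6/q_6 = 1562491/52141
q_5 = 1799 ≤ 4930 < 52141 = q_6, so the answer is 53910/1799.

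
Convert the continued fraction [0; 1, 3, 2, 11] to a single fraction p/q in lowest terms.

Fold from the inside: start with 11/1.
  2 + 1/11 = 23/11
  3 + 11/23 = 80/23
  1 + 23/80 = 103/80
  0 + 80/103 = 80/103

80/103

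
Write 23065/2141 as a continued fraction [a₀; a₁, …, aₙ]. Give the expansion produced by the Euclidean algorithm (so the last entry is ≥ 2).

23065 = 10×2141 + 1655
2141 = 1×1655 + 486
1655 = 3×486 + 197
486 = 2×197 + 92
197 = 2×92 + 13
92 = 7×13 + 1
13 = 13×1 + 0  (stop)
So 23065/2141 = [10; 1, 3, 2, 2, 7, 13].

[10; 1, 3, 2, 2, 7, 13]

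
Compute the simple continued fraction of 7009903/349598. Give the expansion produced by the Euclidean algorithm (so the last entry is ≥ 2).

[20; 19, 2, 14, 1, 16, 11, 3]

7009903 = 20·349598 + 17943
349598 = 19·17943 + 8681
17943 = 2·8681 + 581
8681 = 14·581 + 547
581 = 1·547 + 34
547 = 16·34 + 3
34 = 11·3 + 1
3 = 3·1 + 0  (stop)
So 7009903/349598 = [20; 19, 2, 14, 1, 16, 11, 3].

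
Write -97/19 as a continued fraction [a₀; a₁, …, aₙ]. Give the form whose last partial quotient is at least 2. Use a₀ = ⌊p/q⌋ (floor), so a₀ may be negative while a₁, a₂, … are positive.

-97 = -6·19 + 17
19 = 1·17 + 2
17 = 8·2 + 1
2 = 2·1 + 0  (stop)
So -97/19 = [-6; 1, 8, 2].

[-6; 1, 8, 2]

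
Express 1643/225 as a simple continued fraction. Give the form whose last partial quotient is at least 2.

1643 = 7*225 + 68
225 = 3*68 + 21
68 = 3*21 + 5
21 = 4*5 + 1
5 = 5*1 + 0  (stop)
So 1643/225 = [7; 3, 3, 4, 5].

[7; 3, 3, 4, 5]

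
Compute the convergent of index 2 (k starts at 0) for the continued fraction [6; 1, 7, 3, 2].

55/8

Using pₖ = aₖpₖ₋₁ + pₖ₋₂, qₖ = aₖqₖ₋₁ + qₖ₋₂ (with p₋₁=1, p₋₂=0, q₋₁=0, q₋₂=1):
  k=0: a=6, p=6, q=1
  k=1: a=1, p=7, q=1
  k=2: a=7, p=55, q=8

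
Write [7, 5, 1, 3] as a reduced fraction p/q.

Using pₖ = aₖpₖ₋₁ + pₖ₋₂ and qₖ = aₖqₖ₋₁ + qₖ₋₂:
  k=0: a=7, p=7, q=1
  k=1: a=5, p=36, q=5
  k=2: a=1, p=43, q=6
  k=3: a=3, p=165, q=23

165/23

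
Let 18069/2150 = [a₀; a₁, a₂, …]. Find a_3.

9

18069 = 8·2150 + 869   →  a_0 = 8
2150 = 2·869 + 412   →  a_1 = 2
869 = 2·412 + 45   →  a_2 = 2
412 = 9·45 + 7   →  a_3 = 9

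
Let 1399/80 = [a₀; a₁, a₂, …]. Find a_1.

2

1399 = 17·80 + 39   →  a_0 = 17
80 = 2·39 + 2   →  a_1 = 2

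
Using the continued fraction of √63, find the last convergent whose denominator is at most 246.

√63 = [7; 1, 14, …] (period length 2).
Convergents:
  p_0/q_0 = 7/1
  p_1/q_1 = 8/1
  p_2/q_2 = 119/15
  p_3/q_3 = 127/16
  p_4/q_4 = 1897/239
  p_5/q_5 = 2024/255
q_4 = 239 ≤ 246 < 255 = q_5, so the answer is 1897/239.

1897/239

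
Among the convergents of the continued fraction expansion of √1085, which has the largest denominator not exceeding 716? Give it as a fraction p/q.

√1085 = [32; 1, 15, 2, 15, 1, 64, …] (period length 6).
Convergents:
  p_0/q_0 = 32/1
  p_1/q_1 = 33/1
  p_2/q_2 = 527/16
  p_3/q_3 = 1087/33
  p_4/q_4 = 16832/511
  p_5/q_5 = 17919/544
  p_6/q_6 = 1163648/35327
q_5 = 544 ≤ 716 < 35327 = q_6, so the answer is 17919/544.

17919/544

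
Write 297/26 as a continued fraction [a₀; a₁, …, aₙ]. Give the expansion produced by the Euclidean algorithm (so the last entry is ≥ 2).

297 = 11×26 + 11
26 = 2×11 + 4
11 = 2×4 + 3
4 = 1×3 + 1
3 = 3×1 + 0  (stop)
So 297/26 = [11; 2, 2, 1, 3].

[11; 2, 2, 1, 3]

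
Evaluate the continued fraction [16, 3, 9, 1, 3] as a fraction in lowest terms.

Fold from the inside: start with 3/1.
  1 + 1/3 = 4/3
  9 + 3/4 = 39/4
  3 + 4/39 = 121/39
  16 + 39/121 = 1975/121

1975/121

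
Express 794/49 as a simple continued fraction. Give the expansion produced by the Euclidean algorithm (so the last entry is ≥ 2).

[16; 4, 1, 9]

794 = 16×49 + 10
49 = 4×10 + 9
10 = 1×9 + 1
9 = 9×1 + 0  (stop)
So 794/49 = [16; 4, 1, 9].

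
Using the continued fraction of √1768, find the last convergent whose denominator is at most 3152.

√1768 = [42; 21, 84, …] (period length 2).
Convergents:
  p_0/q_0 = 42/1
  p_1/q_1 = 883/21
  p_2/q_2 = 74214/1765
  p_3/q_3 = 1559377/37086
q_2 = 1765 ≤ 3152 < 37086 = q_3, so the answer is 74214/1765.

74214/1765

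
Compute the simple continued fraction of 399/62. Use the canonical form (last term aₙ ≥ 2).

[6; 2, 3, 2, 1, 2]

399 = 6·62 + 27
62 = 2·27 + 8
27 = 3·8 + 3
8 = 2·3 + 2
3 = 1·2 + 1
2 = 2·1 + 0  (stop)
So 399/62 = [6; 2, 3, 2, 1, 2].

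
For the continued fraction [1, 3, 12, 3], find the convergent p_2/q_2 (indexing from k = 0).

Using pₖ = aₖpₖ₋₁ + pₖ₋₂, qₖ = aₖqₖ₋₁ + qₖ₋₂ (with p₋₁=1, p₋₂=0, q₋₁=0, q₋₂=1):
  k=0: a=1, p=1, q=1
  k=1: a=3, p=4, q=3
  k=2: a=12, p=49, q=37

49/37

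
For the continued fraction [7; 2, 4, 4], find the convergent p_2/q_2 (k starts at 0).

67/9

Using pₖ = aₖpₖ₋₁ + pₖ₋₂, qₖ = aₖqₖ₋₁ + qₖ₋₂ (with p₋₁=1, p₋₂=0, q₋₁=0, q₋₂=1):
  k=0: a=7, p=7, q=1
  k=1: a=2, p=15, q=2
  k=2: a=4, p=67, q=9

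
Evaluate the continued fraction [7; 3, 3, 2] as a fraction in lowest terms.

168/23

Fold from the inside: start with 2/1.
  3 + 1/2 = 7/2
  3 + 2/7 = 23/7
  7 + 7/23 = 168/23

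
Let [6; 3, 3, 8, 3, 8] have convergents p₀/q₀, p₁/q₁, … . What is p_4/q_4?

Using pₖ = aₖpₖ₋₁ + pₖ₋₂, qₖ = aₖqₖ₋₁ + qₖ₋₂ (with p₋₁=1, p₋₂=0, q₋₁=0, q₋₂=1):
  k=0: a=6, p=6, q=1
  k=1: a=3, p=19, q=3
  k=2: a=3, p=63, q=10
  k=3: a=8, p=523, q=83
  k=4: a=3, p=1632, q=259

1632/259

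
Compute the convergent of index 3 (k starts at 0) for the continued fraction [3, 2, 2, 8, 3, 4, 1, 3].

143/42

Using pₖ = aₖpₖ₋₁ + pₖ₋₂, qₖ = aₖqₖ₋₁ + qₖ₋₂ (with p₋₁=1, p₋₂=0, q₋₁=0, q₋₂=1):
  k=0: a=3, p=3, q=1
  k=1: a=2, p=7, q=2
  k=2: a=2, p=17, q=5
  k=3: a=8, p=143, q=42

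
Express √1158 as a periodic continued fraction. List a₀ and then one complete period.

a₀ = ⌊√1158⌋ = 34.
With m₀=0, d₀=1 and mₖ₊₁ = dₖaₖ − mₖ, dₖ₊₁ = (n − mₖ₊₁²)/dₖ, aₖ₊₁ = ⌊(a₀+mₖ₊₁)/dₖ₊₁⌋:
  k=1: m=34, d=2, a=34
  k=2: m=34, d=1, a=68
d=1 and a=2a₀=68 at k=2, so the next step gives (m, d) = (34, 2) again — its k=1 value — and the period has length 2.

[34; 34, 68]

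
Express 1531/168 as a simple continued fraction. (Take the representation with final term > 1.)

[9; 8, 1, 5, 3]

1531 = 9·168 + 19
168 = 8·19 + 16
19 = 1·16 + 3
16 = 5·3 + 1
3 = 3·1 + 0  (stop)
So 1531/168 = [9; 8, 1, 5, 3].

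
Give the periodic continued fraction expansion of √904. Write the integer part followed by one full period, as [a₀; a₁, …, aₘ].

[30; 15, 60]

a₀ = ⌊√904⌋ = 30.
With m₀=0, d₀=1 and mₖ₊₁ = dₖaₖ − mₖ, dₖ₊₁ = (n − mₖ₊₁²)/dₖ, aₖ₊₁ = ⌊(a₀+mₖ₊₁)/dₖ₊₁⌋:
  k=1: m=30, d=4, a=15
  k=2: m=30, d=1, a=60
d=1 and a=2a₀=60 at k=2, so the next step gives (m, d) = (30, 4) again — its k=1 value — and the period has length 2.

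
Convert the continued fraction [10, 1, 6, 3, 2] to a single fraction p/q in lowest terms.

554/51

Fold from the inside: start with 2/1.
  3 + 1/2 = 7/2
  6 + 2/7 = 44/7
  1 + 7/44 = 51/44
  10 + 44/51 = 554/51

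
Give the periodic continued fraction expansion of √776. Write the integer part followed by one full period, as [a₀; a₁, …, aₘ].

a₀ = ⌊√776⌋ = 27.
With m₀=0, d₀=1 and mₖ₊₁ = dₖaₖ − mₖ, dₖ₊₁ = (n − mₖ₊₁²)/dₖ, aₖ₊₁ = ⌊(a₀+mₖ₊₁)/dₖ₊₁⌋:
  k=1: m=27, d=47, a=1
  k=2: m=20, d=8, a=5
  k=3: m=20, d=47, a=1
  k=4: m=27, d=1, a=54
d=1 and a=2a₀=54 at k=4, so the next step gives (m, d) = (27, 47) again — its k=1 value — and the period has length 4.

[27; 1, 5, 1, 54]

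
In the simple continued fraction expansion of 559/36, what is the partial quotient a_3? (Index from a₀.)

559 = 15·36 + 19   →  a_0 = 15
36 = 1·19 + 17   →  a_1 = 1
19 = 1·17 + 2   →  a_2 = 1
17 = 8·2 + 1   →  a_3 = 8

8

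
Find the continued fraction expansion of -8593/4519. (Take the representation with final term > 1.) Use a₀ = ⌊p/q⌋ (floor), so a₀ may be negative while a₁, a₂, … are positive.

[-2; 10, 6, 2, 4, 2, 3]

-8593 = -2·4519 + 445
4519 = 10·445 + 69
445 = 6·69 + 31
69 = 2·31 + 7
31 = 4·7 + 3
7 = 2·3 + 1
3 = 3·1 + 0  (stop)
So -8593/4519 = [-2; 10, 6, 2, 4, 2, 3].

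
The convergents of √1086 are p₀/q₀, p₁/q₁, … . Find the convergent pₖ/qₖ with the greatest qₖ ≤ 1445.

47092/1429

√1086 = [32; 1, 20, 1, 64, …] (period length 4).
Convergents:
  p_0/q_0 = 32/1
  p_1/q_1 = 33/1
  p_2/q_2 = 692/21
  p_3/q_3 = 725/22
  p_4/q_4 = 47092/1429
  p_5/q_5 = 47817/1451
q_4 = 1429 ≤ 1445 < 1451 = q_5, so the answer is 47092/1429.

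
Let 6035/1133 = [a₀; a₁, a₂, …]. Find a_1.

3

6035 = 5·1133 + 370   →  a_0 = 5
1133 = 3·370 + 23   →  a_1 = 3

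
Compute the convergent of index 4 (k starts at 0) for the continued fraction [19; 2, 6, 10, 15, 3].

Using pₖ = aₖpₖ₋₁ + pₖ₋₂, qₖ = aₖqₖ₋₁ + qₖ₋₂ (with p₋₁=1, p₋₂=0, q₋₁=0, q₋₂=1):
  k=0: a=19, p=19, q=1
  k=1: a=2, p=39, q=2
  k=2: a=6, p=253, q=13
  k=3: a=10, p=2569, q=132
  k=4: a=15, p=38788, q=1993

38788/1993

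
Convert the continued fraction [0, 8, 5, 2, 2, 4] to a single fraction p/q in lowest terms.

Using pₖ = aₖpₖ₋₁ + pₖ₋₂ and qₖ = aₖqₖ₋₁ + qₖ₋₂:
  k=0: a=0, p=0, q=1
  k=1: a=8, p=1, q=8
  k=2: a=5, p=5, q=41
  k=3: a=2, p=11, q=90
  k=4: a=2, p=27, q=221
  k=5: a=4, p=119, q=974

119/974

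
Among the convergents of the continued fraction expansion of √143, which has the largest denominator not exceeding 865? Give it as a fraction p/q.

√143 = [11; 1, 22, …] (period length 2).
Convergents:
  p_0/q_0 = 11/1
  p_1/q_1 = 12/1
  p_2/q_2 = 275/23
  p_3/q_3 = 287/24
  p_4/q_4 = 6589/551
  p_5/q_5 = 6876/575
  p_6/q_6 = 157861/13201
q_5 = 575 ≤ 865 < 13201 = q_6, so the answer is 6876/575.

6876/575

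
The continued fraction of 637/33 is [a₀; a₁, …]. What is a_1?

637 = 19·33 + 10   →  a_0 = 19
33 = 3·10 + 3   →  a_1 = 3

3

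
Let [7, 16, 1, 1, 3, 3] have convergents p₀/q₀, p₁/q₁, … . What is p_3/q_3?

Using pₖ = aₖpₖ₋₁ + pₖ₋₂, qₖ = aₖqₖ₋₁ + qₖ₋₂ (with p₋₁=1, p₋₂=0, q₋₁=0, q₋₂=1):
  k=0: a=7, p=7, q=1
  k=1: a=16, p=113, q=16
  k=2: a=1, p=120, q=17
  k=3: a=1, p=233, q=33

233/33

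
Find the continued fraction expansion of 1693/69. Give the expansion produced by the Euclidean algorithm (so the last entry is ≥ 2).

[24; 1, 1, 6, 2, 2]

1693 = 24·69 + 37
69 = 1·37 + 32
37 = 1·32 + 5
32 = 6·5 + 2
5 = 2·2 + 1
2 = 2·1 + 0  (stop)
So 1693/69 = [24; 1, 1, 6, 2, 2].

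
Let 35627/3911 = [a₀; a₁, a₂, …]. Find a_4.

35627 = 9·3911 + 428   →  a_0 = 9
3911 = 9·428 + 59   →  a_1 = 9
428 = 7·59 + 15   →  a_2 = 7
59 = 3·15 + 14   →  a_3 = 3
15 = 1·14 + 1   →  a_4 = 1

1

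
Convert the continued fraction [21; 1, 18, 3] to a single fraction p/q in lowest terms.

1273/58

Using pₖ = aₖpₖ₋₁ + pₖ₋₂ and qₖ = aₖqₖ₋₁ + qₖ₋₂:
  k=0: a=21, p=21, q=1
  k=1: a=1, p=22, q=1
  k=2: a=18, p=417, q=19
  k=3: a=3, p=1273, q=58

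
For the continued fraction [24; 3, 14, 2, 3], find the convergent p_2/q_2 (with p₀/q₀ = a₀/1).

Using pₖ = aₖpₖ₋₁ + pₖ₋₂, qₖ = aₖqₖ₋₁ + qₖ₋₂ (with p₋₁=1, p₋₂=0, q₋₁=0, q₋₂=1):
  k=0: a=24, p=24, q=1
  k=1: a=3, p=73, q=3
  k=2: a=14, p=1046, q=43

1046/43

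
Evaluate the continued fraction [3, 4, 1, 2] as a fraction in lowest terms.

45/14

Fold from the inside: start with 2/1.
  1 + 1/2 = 3/2
  4 + 2/3 = 14/3
  3 + 3/14 = 45/14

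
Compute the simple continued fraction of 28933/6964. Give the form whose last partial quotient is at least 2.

28933 = 4·6964 + 1077
6964 = 6·1077 + 502
1077 = 2·502 + 73
502 = 6·73 + 64
73 = 1·64 + 9
64 = 7·9 + 1
9 = 9·1 + 0  (stop)
So 28933/6964 = [4; 6, 2, 6, 1, 7, 9].

[4; 6, 2, 6, 1, 7, 9]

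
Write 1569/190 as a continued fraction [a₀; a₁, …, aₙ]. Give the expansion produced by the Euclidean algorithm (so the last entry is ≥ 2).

[8; 3, 1, 7, 6]

1569 = 8*190 + 49
190 = 3*49 + 43
49 = 1*43 + 6
43 = 7*6 + 1
6 = 6*1 + 0  (stop)
So 1569/190 = [8; 3, 1, 7, 6].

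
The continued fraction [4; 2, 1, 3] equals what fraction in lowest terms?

Using pₖ = aₖpₖ₋₁ + pₖ₋₂ and qₖ = aₖqₖ₋₁ + qₖ₋₂:
  k=0: a=4, p=4, q=1
  k=1: a=2, p=9, q=2
  k=2: a=1, p=13, q=3
  k=3: a=3, p=48, q=11

48/11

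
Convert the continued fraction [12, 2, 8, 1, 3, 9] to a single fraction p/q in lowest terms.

Using pₖ = aₖpₖ₋₁ + pₖ₋₂ and qₖ = aₖqₖ₋₁ + qₖ₋₂:
  k=0: a=12, p=12, q=1
  k=1: a=2, p=25, q=2
  k=2: a=8, p=212, q=17
  k=3: a=1, p=237, q=19
  k=4: a=3, p=923, q=74
  k=5: a=9, p=8544, q=685

8544/685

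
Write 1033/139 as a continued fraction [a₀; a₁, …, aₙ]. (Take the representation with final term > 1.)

1033 = 7*139 + 60
139 = 2*60 + 19
60 = 3*19 + 3
19 = 6*3 + 1
3 = 3*1 + 0  (stop)
So 1033/139 = [7; 2, 3, 6, 3].

[7; 2, 3, 6, 3]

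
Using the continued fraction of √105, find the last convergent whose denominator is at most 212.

√105 = [10; 4, 20, …] (period length 2).
Convergents:
  p_0/q_0 = 10/1
  p_1/q_1 = 41/4
  p_2/q_2 = 830/81
  p_3/q_3 = 3361/328
q_2 = 81 ≤ 212 < 328 = q_3, so the answer is 830/81.

830/81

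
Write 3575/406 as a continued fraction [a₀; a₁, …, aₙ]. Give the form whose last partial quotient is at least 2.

3575 = 8×406 + 327
406 = 1×327 + 79
327 = 4×79 + 11
79 = 7×11 + 2
11 = 5×2 + 1
2 = 2×1 + 0  (stop)
So 3575/406 = [8; 1, 4, 7, 5, 2].

[8; 1, 4, 7, 5, 2]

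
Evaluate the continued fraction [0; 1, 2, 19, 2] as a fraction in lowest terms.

80/119

Fold from the inside: start with 2/1.
  19 + 1/2 = 39/2
  2 + 2/39 = 80/39
  1 + 39/80 = 119/80
  0 + 80/119 = 80/119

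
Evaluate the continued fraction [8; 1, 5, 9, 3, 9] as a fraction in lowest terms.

14085/1594

Using pₖ = aₖpₖ₋₁ + pₖ₋₂ and qₖ = aₖqₖ₋₁ + qₖ₋₂:
  k=0: a=8, p=8, q=1
  k=1: a=1, p=9, q=1
  k=2: a=5, p=53, q=6
  k=3: a=9, p=486, q=55
  k=4: a=3, p=1511, q=171
  k=5: a=9, p=14085, q=1594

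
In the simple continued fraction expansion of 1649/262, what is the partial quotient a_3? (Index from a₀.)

2

1649 = 6·262 + 77   →  a_0 = 6
262 = 3·77 + 31   →  a_1 = 3
77 = 2·31 + 15   →  a_2 = 2
31 = 2·15 + 1   →  a_3 = 2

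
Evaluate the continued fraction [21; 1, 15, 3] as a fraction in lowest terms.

1075/49

Fold from the inside: start with 3/1.
  15 + 1/3 = 46/3
  1 + 3/46 = 49/46
  21 + 46/49 = 1075/49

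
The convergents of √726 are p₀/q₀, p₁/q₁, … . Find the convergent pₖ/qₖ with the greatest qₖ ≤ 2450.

26163/971

√726 = [26; 1, 16, 1, 52, …] (period length 4).
Convergents:
  p_0/q_0 = 26/1
  p_1/q_1 = 27/1
  p_2/q_2 = 458/17
  p_3/q_3 = 485/18
  p_4/q_4 = 25678/953
  p_5/q_5 = 26163/971
  p_6/q_6 = 444286/16489
q_5 = 971 ≤ 2450 < 16489 = q_6, so the answer is 26163/971.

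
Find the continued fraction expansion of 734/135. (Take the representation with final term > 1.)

734 = 5·135 + 59
135 = 2·59 + 17
59 = 3·17 + 8
17 = 2·8 + 1
8 = 8·1 + 0  (stop)
So 734/135 = [5; 2, 3, 2, 8].

[5; 2, 3, 2, 8]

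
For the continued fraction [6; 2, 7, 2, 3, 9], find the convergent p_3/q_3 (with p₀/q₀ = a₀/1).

Using pₖ = aₖpₖ₋₁ + pₖ₋₂, qₖ = aₖqₖ₋₁ + qₖ₋₂ (with p₋₁=1, p₋₂=0, q₋₁=0, q₋₂=1):
  k=0: a=6, p=6, q=1
  k=1: a=2, p=13, q=2
  k=2: a=7, p=97, q=15
  k=3: a=2, p=207, q=32

207/32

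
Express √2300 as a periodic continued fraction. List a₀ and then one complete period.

a₀ = ⌊√2300⌋ = 47.

[47; 1, 22, 1, 94]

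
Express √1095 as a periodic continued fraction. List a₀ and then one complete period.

a₀ = ⌊√1095⌋ = 33.

[33; 11, 66]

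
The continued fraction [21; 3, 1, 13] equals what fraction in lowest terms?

1169/55

Using pₖ = aₖpₖ₋₁ + pₖ₋₂ and qₖ = aₖqₖ₋₁ + qₖ₋₂:
  k=0: a=21, p=21, q=1
  k=1: a=3, p=64, q=3
  k=2: a=1, p=85, q=4
  k=3: a=13, p=1169, q=55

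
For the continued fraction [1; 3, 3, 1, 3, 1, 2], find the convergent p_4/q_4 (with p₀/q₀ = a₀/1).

64/49

Using pₖ = aₖpₖ₋₁ + pₖ₋₂, qₖ = aₖqₖ₋₁ + qₖ₋₂ (with p₋₁=1, p₋₂=0, q₋₁=0, q₋₂=1):
  k=0: a=1, p=1, q=1
  k=1: a=3, p=4, q=3
  k=2: a=3, p=13, q=10
  k=3: a=1, p=17, q=13
  k=4: a=3, p=64, q=49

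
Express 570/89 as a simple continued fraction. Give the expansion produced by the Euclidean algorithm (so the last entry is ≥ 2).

570 = 6·89 + 36
89 = 2·36 + 17
36 = 2·17 + 2
17 = 8·2 + 1
2 = 2·1 + 0  (stop)
So 570/89 = [6; 2, 2, 8, 2].

[6; 2, 2, 8, 2]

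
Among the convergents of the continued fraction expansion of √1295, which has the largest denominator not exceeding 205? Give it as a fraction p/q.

2591/72

√1295 = [35; 1, 70, …] (period length 2).
Convergents:
  p_0/q_0 = 35/1
  p_1/q_1 = 36/1
  p_2/q_2 = 2555/71
  p_3/q_3 = 2591/72
  p_4/q_4 = 183925/5111
q_3 = 72 ≤ 205 < 5111 = q_4, so the answer is 2591/72.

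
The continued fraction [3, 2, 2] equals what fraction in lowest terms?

Fold from the inside: start with 2/1.
  2 + 1/2 = 5/2
  3 + 2/5 = 17/5

17/5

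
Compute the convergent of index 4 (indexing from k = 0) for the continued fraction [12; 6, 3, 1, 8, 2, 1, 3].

2663/219

Using pₖ = aₖpₖ₋₁ + pₖ₋₂, qₖ = aₖqₖ₋₁ + qₖ₋₂ (with p₋₁=1, p₋₂=0, q₋₁=0, q₋₂=1):
  k=0: a=12, p=12, q=1
  k=1: a=6, p=73, q=6
  k=2: a=3, p=231, q=19
  k=3: a=1, p=304, q=25
  k=4: a=8, p=2663, q=219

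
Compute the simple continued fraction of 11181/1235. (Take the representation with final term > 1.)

[9; 18, 1, 2, 2, 9]

11181 = 9·1235 + 66
1235 = 18·66 + 47
66 = 1·47 + 19
47 = 2·19 + 9
19 = 2·9 + 1
9 = 9·1 + 0  (stop)
So 11181/1235 = [9; 18, 1, 2, 2, 9].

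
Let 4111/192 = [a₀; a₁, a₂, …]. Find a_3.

4111 = 21·192 + 79   →  a_0 = 21
192 = 2·79 + 34   →  a_1 = 2
79 = 2·34 + 11   →  a_2 = 2
34 = 3·11 + 1   →  a_3 = 3

3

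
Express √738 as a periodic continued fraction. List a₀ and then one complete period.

[27; 6, 54]

a₀ = ⌊√738⌋ = 27.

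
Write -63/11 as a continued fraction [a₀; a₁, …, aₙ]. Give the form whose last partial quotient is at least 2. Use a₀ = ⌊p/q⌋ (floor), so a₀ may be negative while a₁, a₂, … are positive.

-63 = -6×11 + 3
11 = 3×3 + 2
3 = 1×2 + 1
2 = 2×1 + 0  (stop)
So -63/11 = [-6; 3, 1, 2].

[-6; 3, 1, 2]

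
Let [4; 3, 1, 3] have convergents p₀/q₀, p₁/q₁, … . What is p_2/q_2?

Using pₖ = aₖpₖ₋₁ + pₖ₋₂, qₖ = aₖqₖ₋₁ + qₖ₋₂ (with p₋₁=1, p₋₂=0, q₋₁=0, q₋₂=1):
  k=0: a=4, p=4, q=1
  k=1: a=3, p=13, q=3
  k=2: a=1, p=17, q=4

17/4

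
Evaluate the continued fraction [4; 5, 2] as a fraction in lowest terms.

46/11

Fold from the inside: start with 2/1.
  5 + 1/2 = 11/2
  4 + 2/11 = 46/11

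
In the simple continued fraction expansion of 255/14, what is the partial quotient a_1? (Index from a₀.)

255 = 18·14 + 3   →  a_0 = 18
14 = 4·3 + 2   →  a_1 = 4

4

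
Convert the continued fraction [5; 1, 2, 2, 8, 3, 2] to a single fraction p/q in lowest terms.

Fold from the inside: start with 2/1.
  3 + 1/2 = 7/2
  8 + 2/7 = 58/7
  2 + 7/58 = 123/58
  2 + 58/123 = 304/123
  1 + 123/304 = 427/304
  5 + 304/427 = 2439/427

2439/427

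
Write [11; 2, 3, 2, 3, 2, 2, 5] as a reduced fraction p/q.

Using pₖ = aₖpₖ₋₁ + pₖ₋₂ and qₖ = aₖqₖ₋₁ + qₖ₋₂:
  k=0: a=11, p=11, q=1
  k=1: a=2, p=23, q=2
  k=2: a=3, p=80, q=7
  k=3: a=2, p=183, q=16
  k=4: a=3, p=629, q=55
  k=5: a=2, p=1441, q=126
  k=6: a=2, p=3511, q=307
  k=7: a=5, p=18996, q=1661

18996/1661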